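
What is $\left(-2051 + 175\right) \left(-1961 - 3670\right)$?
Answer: $10563756$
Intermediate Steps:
$\left(-2051 + 175\right) \left(-1961 - 3670\right) = \left(-1876\right) \left(-5631\right) = 10563756$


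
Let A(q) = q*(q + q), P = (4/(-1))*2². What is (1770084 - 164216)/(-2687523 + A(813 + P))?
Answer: -1605868/1417105 ≈ -1.1332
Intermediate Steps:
P = -16 (P = (4*(-1))*4 = -4*4 = -16)
A(q) = 2*q² (A(q) = q*(2*q) = 2*q²)
(1770084 - 164216)/(-2687523 + A(813 + P)) = (1770084 - 164216)/(-2687523 + 2*(813 - 16)²) = 1605868/(-2687523 + 2*797²) = 1605868/(-2687523 + 2*635209) = 1605868/(-2687523 + 1270418) = 1605868/(-1417105) = 1605868*(-1/1417105) = -1605868/1417105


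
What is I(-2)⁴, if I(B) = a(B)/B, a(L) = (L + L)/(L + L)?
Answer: 1/16 ≈ 0.062500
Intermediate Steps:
a(L) = 1 (a(L) = (2*L)/((2*L)) = (2*L)*(1/(2*L)) = 1)
I(B) = 1/B
I(-2)⁴ = (1/(-2))⁴ = (-½)⁴ = 1/16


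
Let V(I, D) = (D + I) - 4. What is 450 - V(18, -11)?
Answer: 447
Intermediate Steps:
V(I, D) = -4 + D + I
450 - V(18, -11) = 450 - (-4 - 11 + 18) = 450 - 1*3 = 450 - 3 = 447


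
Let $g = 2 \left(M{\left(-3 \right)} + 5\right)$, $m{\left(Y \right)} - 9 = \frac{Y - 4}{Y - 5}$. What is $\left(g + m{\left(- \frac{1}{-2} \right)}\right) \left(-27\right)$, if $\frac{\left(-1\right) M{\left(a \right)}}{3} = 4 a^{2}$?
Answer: $5298$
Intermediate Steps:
$M{\left(a \right)} = - 12 a^{2}$ ($M{\left(a \right)} = - 3 \cdot 4 a^{2} = - 12 a^{2}$)
$m{\left(Y \right)} = 9 + \frac{-4 + Y}{-5 + Y}$ ($m{\left(Y \right)} = 9 + \frac{Y - 4}{Y - 5} = 9 + \frac{-4 + Y}{-5 + Y}$)
$g = -206$ ($g = 2 \left(- 12 \left(-3\right)^{2} + 5\right) = 2 \left(\left(-12\right) 9 + 5\right) = 2 \left(-108 + 5\right) = 2 \left(-103\right) = -206$)
$\left(g + m{\left(- \frac{1}{-2} \right)}\right) \left(-27\right) = \left(-206 + \frac{-49 + 10 \left(- \frac{1}{-2}\right)}{-5 - \frac{1}{-2}}\right) \left(-27\right) = \left(-206 + \frac{-49 + 10 \left(\left(-1\right) \left(- \frac{1}{2}\right)\right)}{-5 - - \frac{1}{2}}\right) \left(-27\right) = \left(-206 + \frac{-49 + 10 \cdot \frac{1}{2}}{-5 + \frac{1}{2}}\right) \left(-27\right) = \left(-206 + \frac{-49 + 5}{- \frac{9}{2}}\right) \left(-27\right) = \left(-206 - - \frac{88}{9}\right) \left(-27\right) = \left(-206 + \frac{88}{9}\right) \left(-27\right) = \left(- \frac{1766}{9}\right) \left(-27\right) = 5298$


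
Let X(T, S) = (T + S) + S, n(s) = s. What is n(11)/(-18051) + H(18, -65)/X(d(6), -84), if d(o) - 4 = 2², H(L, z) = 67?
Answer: -110107/262560 ≈ -0.41936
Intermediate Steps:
d(o) = 8 (d(o) = 4 + 2² = 4 + 4 = 8)
X(T, S) = T + 2*S (X(T, S) = (S + T) + S = T + 2*S)
n(11)/(-18051) + H(18, -65)/X(d(6), -84) = 11/(-18051) + 67/(8 + 2*(-84)) = 11*(-1/18051) + 67/(8 - 168) = -1/1641 + 67/(-160) = -1/1641 + 67*(-1/160) = -1/1641 - 67/160 = -110107/262560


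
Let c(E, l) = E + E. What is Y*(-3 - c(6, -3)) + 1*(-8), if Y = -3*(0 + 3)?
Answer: 127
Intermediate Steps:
Y = -9 (Y = -3*3 = -9)
c(E, l) = 2*E
Y*(-3 - c(6, -3)) + 1*(-8) = -9*(-3 - 2*6) + 1*(-8) = -9*(-3 - 1*12) - 8 = -9*(-3 - 12) - 8 = -9*(-15) - 8 = 135 - 8 = 127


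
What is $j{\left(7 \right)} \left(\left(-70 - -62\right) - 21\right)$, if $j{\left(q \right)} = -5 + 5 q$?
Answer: $-870$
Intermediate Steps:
$j{\left(7 \right)} \left(\left(-70 - -62\right) - 21\right) = \left(-5 + 5 \cdot 7\right) \left(\left(-70 - -62\right) - 21\right) = \left(-5 + 35\right) \left(\left(-70 + 62\right) - 21\right) = 30 \left(-8 - 21\right) = 30 \left(-29\right) = -870$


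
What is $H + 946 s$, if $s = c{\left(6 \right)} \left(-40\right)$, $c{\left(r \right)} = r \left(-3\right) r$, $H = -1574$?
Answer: $4085146$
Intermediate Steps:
$c{\left(r \right)} = - 3 r^{2}$ ($c{\left(r \right)} = - 3 r r = - 3 r^{2}$)
$s = 4320$ ($s = - 3 \cdot 6^{2} \left(-40\right) = \left(-3\right) 36 \left(-40\right) = \left(-108\right) \left(-40\right) = 4320$)
$H + 946 s = -1574 + 946 \cdot 4320 = -1574 + 4086720 = 4085146$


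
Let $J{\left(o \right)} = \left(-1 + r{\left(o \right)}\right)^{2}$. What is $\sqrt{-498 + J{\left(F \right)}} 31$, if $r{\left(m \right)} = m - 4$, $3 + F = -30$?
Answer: $31 \sqrt{946} \approx 953.47$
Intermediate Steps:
$F = -33$ ($F = -3 - 30 = -33$)
$r{\left(m \right)} = -4 + m$
$J{\left(o \right)} = \left(-5 + o\right)^{2}$ ($J{\left(o \right)} = \left(-1 + \left(-4 + o\right)\right)^{2} = \left(-5 + o\right)^{2}$)
$\sqrt{-498 + J{\left(F \right)}} 31 = \sqrt{-498 + \left(-5 - 33\right)^{2}} \cdot 31 = \sqrt{-498 + \left(-38\right)^{2}} \cdot 31 = \sqrt{-498 + 1444} \cdot 31 = \sqrt{946} \cdot 31 = 31 \sqrt{946}$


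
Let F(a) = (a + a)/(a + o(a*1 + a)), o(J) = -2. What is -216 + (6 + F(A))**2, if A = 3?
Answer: -72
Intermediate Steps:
F(a) = 2*a/(-2 + a) (F(a) = (a + a)/(a - 2) = (2*a)/(-2 + a) = 2*a/(-2 + a))
-216 + (6 + F(A))**2 = -216 + (6 + 2*3/(-2 + 3))**2 = -216 + (6 + 2*3/1)**2 = -216 + (6 + 2*3*1)**2 = -216 + (6 + 6)**2 = -216 + 12**2 = -216 + 144 = -72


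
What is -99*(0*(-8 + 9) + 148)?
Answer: -14652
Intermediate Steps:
-99*(0*(-8 + 9) + 148) = -99*(0*1 + 148) = -99*(0 + 148) = -99*148 = -14652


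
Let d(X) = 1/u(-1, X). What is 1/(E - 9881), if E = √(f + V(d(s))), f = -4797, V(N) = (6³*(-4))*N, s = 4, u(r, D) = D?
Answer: -9881/97639174 - 3*I*√557/97639174 ≈ -0.0001012 - 7.2514e-7*I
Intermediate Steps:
d(X) = 1/X
V(N) = -864*N (V(N) = (216*(-4))*N = -864*N)
E = 3*I*√557 (E = √(-4797 - 864/4) = √(-4797 - 864*¼) = √(-4797 - 216) = √(-5013) = 3*I*√557 ≈ 70.802*I)
1/(E - 9881) = 1/(3*I*√557 - 9881) = 1/(-9881 + 3*I*√557)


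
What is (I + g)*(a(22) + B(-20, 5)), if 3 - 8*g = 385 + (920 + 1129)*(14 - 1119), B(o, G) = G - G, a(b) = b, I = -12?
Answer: 24900337/4 ≈ 6.2251e+6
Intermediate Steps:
B(o, G) = 0
g = 2263763/8 (g = 3/8 - (385 + (920 + 1129)*(14 - 1119))/8 = 3/8 - (385 + 2049*(-1105))/8 = 3/8 - (385 - 2264145)/8 = 3/8 - ⅛*(-2263760) = 3/8 + 282970 = 2263763/8 ≈ 2.8297e+5)
(I + g)*(a(22) + B(-20, 5)) = (-12 + 2263763/8)*(22 + 0) = (2263667/8)*22 = 24900337/4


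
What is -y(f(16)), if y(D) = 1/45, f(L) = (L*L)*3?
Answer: -1/45 ≈ -0.022222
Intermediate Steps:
f(L) = 3*L² (f(L) = L²*3 = 3*L²)
y(D) = 1/45
-y(f(16)) = -1*1/45 = -1/45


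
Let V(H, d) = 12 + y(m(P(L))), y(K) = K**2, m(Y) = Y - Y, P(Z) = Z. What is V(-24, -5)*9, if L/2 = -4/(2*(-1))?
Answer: 108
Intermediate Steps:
L = 4 (L = 2*(-4/(2*(-1))) = 2*(-4/(-2)) = 2*(-4*(-1/2)) = 2*2 = 4)
m(Y) = 0
V(H, d) = 12 (V(H, d) = 12 + 0**2 = 12 + 0 = 12)
V(-24, -5)*9 = 12*9 = 108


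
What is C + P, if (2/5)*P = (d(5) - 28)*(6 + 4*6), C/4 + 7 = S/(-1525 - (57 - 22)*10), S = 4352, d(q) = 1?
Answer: -3866783/1875 ≈ -2062.3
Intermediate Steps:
C = -69908/1875 (C = -28 + 4*(4352/(-1525 - (57 - 22)*10)) = -28 + 4*(4352/(-1525 - 35*10)) = -28 + 4*(4352/(-1525 - 1*350)) = -28 + 4*(4352/(-1525 - 350)) = -28 + 4*(4352/(-1875)) = -28 + 4*(4352*(-1/1875)) = -28 + 4*(-4352/1875) = -28 - 17408/1875 = -69908/1875 ≈ -37.284)
P = -2025 (P = 5*((1 - 28)*(6 + 4*6))/2 = 5*(-27*(6 + 24))/2 = 5*(-27*30)/2 = (5/2)*(-810) = -2025)
C + P = -69908/1875 - 2025 = -3866783/1875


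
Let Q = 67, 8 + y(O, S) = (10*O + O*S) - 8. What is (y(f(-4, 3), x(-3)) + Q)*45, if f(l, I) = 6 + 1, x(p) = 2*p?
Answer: 3555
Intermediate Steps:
f(l, I) = 7
y(O, S) = -16 + 10*O + O*S (y(O, S) = -8 + ((10*O + O*S) - 8) = -8 + (-8 + 10*O + O*S) = -16 + 10*O + O*S)
(y(f(-4, 3), x(-3)) + Q)*45 = ((-16 + 10*7 + 7*(2*(-3))) + 67)*45 = ((-16 + 70 + 7*(-6)) + 67)*45 = ((-16 + 70 - 42) + 67)*45 = (12 + 67)*45 = 79*45 = 3555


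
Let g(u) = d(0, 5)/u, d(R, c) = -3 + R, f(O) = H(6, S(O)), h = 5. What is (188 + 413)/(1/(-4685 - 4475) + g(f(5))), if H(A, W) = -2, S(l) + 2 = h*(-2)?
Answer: 5505160/13739 ≈ 400.70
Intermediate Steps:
S(l) = -12 (S(l) = -2 + 5*(-2) = -2 - 10 = -12)
f(O) = -2
g(u) = -3/u (g(u) = (-3 + 0)/u = -3/u)
(188 + 413)/(1/(-4685 - 4475) + g(f(5))) = (188 + 413)/(1/(-4685 - 4475) - 3/(-2)) = 601/(1/(-9160) - 3*(-½)) = 601/(-1/9160 + 3/2) = 601/(13739/9160) = 601*(9160/13739) = 5505160/13739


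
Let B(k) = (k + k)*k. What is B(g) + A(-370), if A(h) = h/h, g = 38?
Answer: 2889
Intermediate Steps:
A(h) = 1
B(k) = 2*k**2 (B(k) = (2*k)*k = 2*k**2)
B(g) + A(-370) = 2*38**2 + 1 = 2*1444 + 1 = 2888 + 1 = 2889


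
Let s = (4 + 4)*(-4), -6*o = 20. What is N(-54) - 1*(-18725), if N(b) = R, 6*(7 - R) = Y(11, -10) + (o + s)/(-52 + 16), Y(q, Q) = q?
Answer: 6068521/324 ≈ 18730.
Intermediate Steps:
o = -10/3 (o = -1/6*20 = -10/3 ≈ -3.3333)
s = -32 (s = 8*(-4) = -32)
R = 1621/324 (R = 7 - (11 + (-10/3 - 32)/(-52 + 16))/6 = 7 - (11 - 106/3/(-36))/6 = 7 - (11 - 106/3*(-1/36))/6 = 7 - (11 + 53/54)/6 = 7 - 1/6*647/54 = 7 - 647/324 = 1621/324 ≈ 5.0031)
N(b) = 1621/324
N(-54) - 1*(-18725) = 1621/324 - 1*(-18725) = 1621/324 + 18725 = 6068521/324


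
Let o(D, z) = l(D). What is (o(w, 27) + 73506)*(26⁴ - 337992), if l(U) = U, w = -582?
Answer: 8676789216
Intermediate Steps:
o(D, z) = D
(o(w, 27) + 73506)*(26⁴ - 337992) = (-582 + 73506)*(26⁴ - 337992) = 72924*(456976 - 337992) = 72924*118984 = 8676789216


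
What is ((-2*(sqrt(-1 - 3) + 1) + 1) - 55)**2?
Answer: 3120 + 448*I ≈ 3120.0 + 448.0*I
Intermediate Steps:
((-2*(sqrt(-1 - 3) + 1) + 1) - 55)**2 = ((-2*(sqrt(-4) + 1) + 1) - 55)**2 = ((-2*(2*I + 1) + 1) - 55)**2 = ((-2*(1 + 2*I) + 1) - 55)**2 = (((-2 - 4*I) + 1) - 55)**2 = ((-1 - 4*I) - 55)**2 = (-56 - 4*I)**2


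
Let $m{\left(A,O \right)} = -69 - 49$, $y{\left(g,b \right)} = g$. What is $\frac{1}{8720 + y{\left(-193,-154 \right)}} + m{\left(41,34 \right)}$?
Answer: $- \frac{1006185}{8527} \approx -118.0$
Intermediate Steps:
$m{\left(A,O \right)} = -118$
$\frac{1}{8720 + y{\left(-193,-154 \right)}} + m{\left(41,34 \right)} = \frac{1}{8720 - 193} - 118 = \frac{1}{8527} - 118 = - \frac{1006185}{8527}$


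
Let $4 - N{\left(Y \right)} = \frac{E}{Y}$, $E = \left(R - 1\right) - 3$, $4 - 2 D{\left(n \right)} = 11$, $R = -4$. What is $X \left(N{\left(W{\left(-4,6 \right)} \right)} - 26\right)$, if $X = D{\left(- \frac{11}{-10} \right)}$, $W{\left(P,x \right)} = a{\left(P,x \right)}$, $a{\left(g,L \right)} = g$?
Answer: $84$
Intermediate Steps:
$D{\left(n \right)} = - \frac{7}{2}$ ($D{\left(n \right)} = 2 - \frac{11}{2} = - \frac{7}{2}$)
$E = -8$ ($E = \left(-4 - 1\right) - 3 = -5 - 3 = -8$)
$W{\left(P,x \right)} = P$
$X = - \frac{7}{2} \approx -3.5$
$N{\left(Y \right)} = 4 + \frac{8}{Y}$ ($N{\left(Y \right)} = 4 - - \frac{8}{Y} = 4 + \frac{8}{Y}$)
$X \left(N{\left(W{\left(-4,6 \right)} \right)} - 26\right) = - \frac{7 \left(\left(4 + \frac{8}{-4}\right) - 26\right)}{2} = - \frac{7 \left(\left(4 + 8 \left(- \frac{1}{4}\right)\right) - 26\right)}{2} = - \frac{7 \left(\left(4 - 2\right) - 26\right)}{2} = - \frac{7 \left(2 - 26\right)}{2} = \left(- \frac{7}{2}\right) \left(-24\right) = 84$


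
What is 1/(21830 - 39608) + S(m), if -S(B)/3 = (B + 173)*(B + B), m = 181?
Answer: -6834645433/17778 ≈ -3.8444e+5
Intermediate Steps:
S(B) = -6*B*(173 + B) (S(B) = -3*(B + 173)*(B + B) = -3*(173 + B)*2*B = -6*B*(173 + B))
1/(21830 - 39608) + S(m) = 1/(21830 - 39608) - 6*181*(173 + 181) = 1/(-17778) - 6*181*354 = -1/17778 - 384444 = -6834645433/17778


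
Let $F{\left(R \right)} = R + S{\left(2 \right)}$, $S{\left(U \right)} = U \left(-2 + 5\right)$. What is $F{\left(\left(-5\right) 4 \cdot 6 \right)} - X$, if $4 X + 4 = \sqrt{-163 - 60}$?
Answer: $-113 - \frac{i \sqrt{223}}{4} \approx -113.0 - 3.7333 i$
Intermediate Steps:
$S{\left(U \right)} = 3 U$ ($S{\left(U \right)} = U 3 = 3 U$)
$X = -1 + \frac{i \sqrt{223}}{4}$ ($X = -1 + \frac{\sqrt{-163 - 60}}{4} = -1 + \frac{\sqrt{-223}}{4} = -1 + \frac{i \sqrt{223}}{4} \approx -1.0 + 3.7333 i$)
$F{\left(R \right)} = 6 + R$ ($F{\left(R \right)} = R + 3 \cdot 2 = R + 6 = 6 + R$)
$F{\left(\left(-5\right) 4 \cdot 6 \right)} - X = \left(6 + \left(-5\right) 4 \cdot 6\right) - \left(-1 + \frac{i \sqrt{223}}{4}\right) = \left(6 - 120\right) + \left(1 - \frac{i \sqrt{223}}{4}\right) = -114 + \left(1 - \frac{i \sqrt{223}}{4}\right) = -113 - \frac{i \sqrt{223}}{4}$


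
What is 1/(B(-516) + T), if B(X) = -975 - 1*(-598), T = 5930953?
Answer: 1/5930576 ≈ 1.6862e-7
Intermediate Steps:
B(X) = -377 (B(X) = -975 + 598 = -377)
1/(B(-516) + T) = 1/(-377 + 5930953) = 1/5930576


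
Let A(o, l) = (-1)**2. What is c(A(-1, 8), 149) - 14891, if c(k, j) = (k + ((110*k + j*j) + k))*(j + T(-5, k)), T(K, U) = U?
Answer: 3332059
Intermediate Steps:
A(o, l) = 1
c(k, j) = (j + k)*(j**2 + 112*k) (c(k, j) = (k + ((110*k + j*j) + k))*(j + k) = (k + ((110*k + j**2) + k))*(j + k) = (k + ((j**2 + 110*k) + k))*(j + k) = (k + (j**2 + 111*k))*(j + k) = (j**2 + 112*k)*(j + k) = (j + k)*(j**2 + 112*k))
c(A(-1, 8), 149) - 14891 = (149**3 + 112*1**2 + 1*149**2 + 112*149*1) - 14891 = (3307949 + 112*1 + 1*22201 + 16688) - 14891 = (3307949 + 112 + 22201 + 16688) - 14891 = 3346950 - 14891 = 3332059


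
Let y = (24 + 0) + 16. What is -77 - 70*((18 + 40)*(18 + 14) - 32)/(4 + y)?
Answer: -32767/11 ≈ -2978.8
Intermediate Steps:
y = 40 (y = 24 + 16 = 40)
-77 - 70*((18 + 40)*(18 + 14) - 32)/(4 + y) = -77 - 70*((18 + 40)*(18 + 14) - 32)/(4 + 40) = -77 - 70*(58*32 - 32)/44 = -77 - 70*(1856 - 32)/44 = -77 - 127680/44 = -77 - 70*456/11 = -77 - 31920/11 = -32767/11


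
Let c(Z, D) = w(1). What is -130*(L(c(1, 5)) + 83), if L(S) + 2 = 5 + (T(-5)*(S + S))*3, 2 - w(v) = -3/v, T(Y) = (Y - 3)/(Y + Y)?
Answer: -14300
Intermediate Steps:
T(Y) = (-3 + Y)/(2*Y) (T(Y) = (-3 + Y)/((2*Y)) = (-3 + Y)*(1/(2*Y)) = (-3 + Y)/(2*Y))
w(v) = 2 + 3/v (w(v) = 2 - (-3)/v = 2 + 3/v)
c(Z, D) = 5 (c(Z, D) = 2 + 3/1 = 2 + 3*1 = 2 + 3 = 5)
L(S) = 3 + 24*S/5 (L(S) = -2 + (5 + (((½)*(-3 - 5)/(-5))*(S + S))*3) = -2 + (5 + (((½)*(-⅕)*(-8))*(2*S))*3) = -2 + (5 + (4*(2*S)/5)*3) = -2 + (5 + (8*S/5)*3) = -2 + (5 + 24*S/5) = 3 + 24*S/5)
-130*(L(c(1, 5)) + 83) = -130*((3 + (24/5)*5) + 83) = -130*((3 + 24) + 83) = -130*(27 + 83) = -130*110 = -14300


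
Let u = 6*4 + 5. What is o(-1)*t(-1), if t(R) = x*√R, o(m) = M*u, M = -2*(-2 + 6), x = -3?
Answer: 696*I ≈ 696.0*I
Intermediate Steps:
M = -8 (M = -2*4 = -8)
u = 29 (u = 24 + 5 = 29)
o(m) = -232 (o(m) = -8*29 = -232)
t(R) = -3*√R
o(-1)*t(-1) = -(-696)*√(-1) = -(-696)*I = 696*I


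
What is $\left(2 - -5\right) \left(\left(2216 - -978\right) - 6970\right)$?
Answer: $-26432$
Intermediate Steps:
$\left(2 - -5\right) \left(\left(2216 - -978\right) - 6970\right) = \left(2 + 5\right) \left(\left(2216 + 978\right) - 6970\right) = 7 \left(3194 - 6970\right) = 7 \left(-3776\right) = -26432$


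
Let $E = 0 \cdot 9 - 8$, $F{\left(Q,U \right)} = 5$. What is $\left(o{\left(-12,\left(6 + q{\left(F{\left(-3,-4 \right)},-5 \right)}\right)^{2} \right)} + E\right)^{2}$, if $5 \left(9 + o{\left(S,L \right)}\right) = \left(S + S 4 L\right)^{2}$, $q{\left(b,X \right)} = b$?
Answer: $45893348938369$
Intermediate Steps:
$E = -8$ ($E = 0 - 8 = -8$)
$o{\left(S,L \right)} = -9 + \frac{\left(S + 4 L S\right)^{2}}{5}$ ($o{\left(S,L \right)} = -9 + \frac{\left(S + S 4 L\right)^{2}}{5} = -9 + \frac{\left(S + 4 S L\right)^{2}}{5} = -9 + \frac{\left(S + 4 L S\right)^{2}}{5}$)
$\left(o{\left(-12,\left(6 + q{\left(F{\left(-3,-4 \right)},-5 \right)}\right)^{2} \right)} + E\right)^{2} = \left(\left(-9 + \frac{\left(-12\right)^{2} \left(1 + 4 \left(6 + 5\right)^{2}\right)^{2}}{5}\right) - 8\right)^{2} = \left(\left(-9 + \frac{1}{5} \cdot 144 \left(1 + 4 \cdot 11^{2}\right)^{2}\right) - 8\right)^{2} = \left(\left(-9 + \frac{1}{5} \cdot 144 \left(1 + 4 \cdot 121\right)^{2}\right) - 8\right)^{2} = \left(\left(-9 + \frac{1}{5} \cdot 144 \left(1 + 484\right)^{2}\right) - 8\right)^{2} = \left(\left(-9 + \frac{1}{5} \cdot 144 \cdot 485^{2}\right) - 8\right)^{2} = \left(\left(-9 + \frac{1}{5} \cdot 144 \cdot 235225\right) - 8\right)^{2} = \left(\left(-9 + 6774480\right) - 8\right)^{2} = \left(6774471 - 8\right)^{2} = 6774463^{2} = 45893348938369$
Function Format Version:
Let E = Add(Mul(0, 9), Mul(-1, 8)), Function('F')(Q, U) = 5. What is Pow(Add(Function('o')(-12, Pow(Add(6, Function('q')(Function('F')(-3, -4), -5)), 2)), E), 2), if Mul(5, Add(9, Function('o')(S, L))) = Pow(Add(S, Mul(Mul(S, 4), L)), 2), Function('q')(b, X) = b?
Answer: 45893348938369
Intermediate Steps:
E = -8 (E = Add(0, -8) = -8)
Function('o')(S, L) = Add(-9, Mul(Rational(1, 5), Pow(Add(S, Mul(4, L, S)), 2))) (Function('o')(S, L) = Add(-9, Mul(Rational(1, 5), Pow(Add(S, Mul(Mul(S, 4), L)), 2))) = Add(-9, Mul(Rational(1, 5), Pow(Add(S, Mul(Mul(4, S), L)), 2))) = Add(-9, Mul(Rational(1, 5), Pow(Add(S, Mul(4, L, S)), 2))))
Pow(Add(Function('o')(-12, Pow(Add(6, Function('q')(Function('F')(-3, -4), -5)), 2)), E), 2) = Pow(Add(Add(-9, Mul(Rational(1, 5), Pow(-12, 2), Pow(Add(1, Mul(4, Pow(Add(6, 5), 2))), 2))), -8), 2) = Pow(Add(Add(-9, Mul(Rational(1, 5), 144, Pow(Add(1, Mul(4, Pow(11, 2))), 2))), -8), 2) = Pow(Add(Add(-9, Mul(Rational(1, 5), 144, Pow(Add(1, Mul(4, 121)), 2))), -8), 2) = Pow(Add(Add(-9, Mul(Rational(1, 5), 144, Pow(Add(1, 484), 2))), -8), 2) = Pow(Add(Add(-9, Mul(Rational(1, 5), 144, Pow(485, 2))), -8), 2) = Pow(Add(Add(-9, Mul(Rational(1, 5), 144, 235225)), -8), 2) = Pow(Add(Add(-9, 6774480), -8), 2) = Pow(Add(6774471, -8), 2) = Pow(6774463, 2) = 45893348938369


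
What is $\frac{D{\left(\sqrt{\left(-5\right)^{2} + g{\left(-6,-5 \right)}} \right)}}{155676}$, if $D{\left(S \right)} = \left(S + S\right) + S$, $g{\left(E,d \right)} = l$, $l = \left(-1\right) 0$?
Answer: $\frac{5}{51892} \approx 9.6354 \cdot 10^{-5}$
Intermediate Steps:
$l = 0$
$g{\left(E,d \right)} = 0$
$D{\left(S \right)} = 3 S$ ($D{\left(S \right)} = 2 S + S = 3 S$)
$\frac{D{\left(\sqrt{\left(-5\right)^{2} + g{\left(-6,-5 \right)}} \right)}}{155676} = \frac{3 \sqrt{\left(-5\right)^{2} + 0}}{155676} = 3 \sqrt{25 + 0} \cdot \frac{1}{155676} = 3 \sqrt{25} \cdot \frac{1}{155676} = 3 \cdot 5 \cdot \frac{1}{155676} = 15 \cdot \frac{1}{155676} = \frac{5}{51892}$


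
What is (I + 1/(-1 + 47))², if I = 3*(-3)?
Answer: 170569/2116 ≈ 80.609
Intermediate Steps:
I = -9
(I + 1/(-1 + 47))² = (-9 + 1/(-1 + 47))² = (-9 + 1/46)² = (-413/46)² = 170569/2116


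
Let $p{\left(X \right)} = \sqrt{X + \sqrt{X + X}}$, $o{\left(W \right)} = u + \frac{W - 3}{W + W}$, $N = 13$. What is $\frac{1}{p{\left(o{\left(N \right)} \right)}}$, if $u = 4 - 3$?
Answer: $\frac{\sqrt{78}}{6 \sqrt{3 + \sqrt{13}}} \approx 0.57272$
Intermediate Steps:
$u = 1$ ($u = 4 - 3 = 1$)
$o{\left(W \right)} = 1 + \frac{-3 + W}{2 W}$ ($o{\left(W \right)} = 1 + \frac{W - 3}{W + W} = 1 + \frac{-3 + W}{2 W}$)
$p{\left(X \right)} = \sqrt{X + \sqrt{2} \sqrt{X}}$ ($p{\left(X \right)} = \sqrt{X + \sqrt{2 X}} = \sqrt{X + \sqrt{2} \sqrt{X}}$)
$\frac{1}{p{\left(o{\left(N \right)} \right)}} = \frac{1}{\sqrt{\frac{3 \left(-1 + 13\right)}{2 \cdot 13} + \sqrt{2} \sqrt{\frac{3 \left(-1 + 13\right)}{2 \cdot 13}}}} = \frac{1}{\sqrt{\frac{3}{2} \cdot \frac{1}{13} \cdot 12 + \sqrt{2} \sqrt{\frac{3}{2} \cdot \frac{1}{13} \cdot 12}}} = \frac{1}{\sqrt{\frac{18}{13} + \sqrt{2} \sqrt{\frac{18}{13}}}} = \frac{1}{\sqrt{\frac{18}{13} + \sqrt{2} \frac{3 \sqrt{26}}{13}}} = \frac{1}{\sqrt{\frac{18}{13} + \frac{6 \sqrt{13}}{13}}}$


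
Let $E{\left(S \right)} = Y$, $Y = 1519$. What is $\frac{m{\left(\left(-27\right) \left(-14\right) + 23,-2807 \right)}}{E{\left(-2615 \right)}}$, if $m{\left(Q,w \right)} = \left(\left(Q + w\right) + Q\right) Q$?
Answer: $- \frac{804005}{1519} \approx -529.3$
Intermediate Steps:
$E{\left(S \right)} = 1519$
$m{\left(Q,w \right)} = Q \left(w + 2 Q\right)$ ($m{\left(Q,w \right)} = \left(w + 2 Q\right) Q = Q \left(w + 2 Q\right)$)
$\frac{m{\left(\left(-27\right) \left(-14\right) + 23,-2807 \right)}}{E{\left(-2615 \right)}} = \frac{\left(\left(-27\right) \left(-14\right) + 23\right) \left(-2807 + 2 \left(\left(-27\right) \left(-14\right) + 23\right)\right)}{1519} = \left(378 + 23\right) \left(-2807 + 2 \left(378 + 23\right)\right) \frac{1}{1519} = 401 \left(-2807 + 2 \cdot 401\right) \frac{1}{1519} = 401 \left(-2807 + 802\right) \frac{1}{1519} = 401 \left(-2005\right) \frac{1}{1519} = \left(-804005\right) \frac{1}{1519} = - \frac{804005}{1519}$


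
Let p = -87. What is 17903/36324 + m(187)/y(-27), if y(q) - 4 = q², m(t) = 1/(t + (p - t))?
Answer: 380551963/772139268 ≈ 0.49285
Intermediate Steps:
m(t) = -1/87 (m(t) = 1/(t + (-87 - t)) = 1/(-87) = -1/87)
y(q) = 4 + q²
17903/36324 + m(187)/y(-27) = 17903/36324 - 1/(87*(4 + (-27)²)) = 17903*(1/36324) - 1/(87*(4 + 729)) = 17903/36324 - 1/87/733 = 17903/36324 - 1/87*1/733 = 17903/36324 - 1/63771 = 380551963/772139268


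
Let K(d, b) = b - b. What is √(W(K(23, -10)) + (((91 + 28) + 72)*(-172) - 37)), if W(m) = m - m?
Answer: I*√32889 ≈ 181.35*I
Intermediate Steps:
K(d, b) = 0
W(m) = 0
√(W(K(23, -10)) + (((91 + 28) + 72)*(-172) - 37)) = √(0 + (((91 + 28) + 72)*(-172) - 37)) = √(0 + ((119 + 72)*(-172) - 37)) = √(0 + (191*(-172) - 37)) = √(0 + (-32852 - 37)) = √(0 - 32889) = √(-32889) = I*√32889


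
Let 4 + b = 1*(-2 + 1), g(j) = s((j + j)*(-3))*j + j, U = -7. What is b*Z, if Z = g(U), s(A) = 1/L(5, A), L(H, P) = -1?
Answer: 0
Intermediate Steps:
s(A) = -1 (s(A) = 1/(-1) = -1)
g(j) = 0 (g(j) = -j + j = 0)
Z = 0
b = -5 (b = -4 + 1*(-2 + 1) = -4 + 1*(-1) = -4 - 1 = -5)
b*Z = -5*0 = 0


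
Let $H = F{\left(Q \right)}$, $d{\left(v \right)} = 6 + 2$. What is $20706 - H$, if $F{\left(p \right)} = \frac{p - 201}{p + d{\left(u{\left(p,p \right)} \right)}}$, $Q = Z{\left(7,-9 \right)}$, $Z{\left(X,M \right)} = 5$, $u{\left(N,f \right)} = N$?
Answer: $\frac{269374}{13} \approx 20721.0$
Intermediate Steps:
$d{\left(v \right)} = 8$
$Q = 5$
$F{\left(p \right)} = \frac{-201 + p}{8 + p}$ ($F{\left(p \right)} = \frac{p - 201}{p + 8} = \frac{-201 + p}{8 + p}$)
$H = - \frac{196}{13}$ ($H = \frac{-201 + 5}{8 + 5} = \frac{1}{13} \left(-196\right) = - \frac{196}{13} \approx -15.077$)
$20706 - H = 20706 - - \frac{196}{13} = 20706 + \frac{196}{13} = \frac{269374}{13}$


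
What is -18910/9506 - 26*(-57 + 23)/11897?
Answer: -108284483/56546441 ≈ -1.9150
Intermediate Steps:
-18910/9506 - 26*(-57 + 23)/11897 = -18910*1/9506 - 26*(-34)*(1/11897) = -9455/4753 + 884*(1/11897) = -9455/4753 + 884/11897 = -108284483/56546441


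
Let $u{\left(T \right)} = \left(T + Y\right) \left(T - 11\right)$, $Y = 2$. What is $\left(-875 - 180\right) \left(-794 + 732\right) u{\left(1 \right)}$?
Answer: $-1962300$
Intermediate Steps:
$u{\left(T \right)} = \left(-11 + T\right) \left(2 + T\right)$ ($u{\left(T \right)} = \left(T + 2\right) \left(T - 11\right) = \left(2 + T\right) \left(-11 + T\right) = \left(-11 + T\right) \left(2 + T\right)$)
$\left(-875 - 180\right) \left(-794 + 732\right) u{\left(1 \right)} = \left(-875 - 180\right) \left(-794 + 732\right) \left(-22 + 1^{2} - 9\right) = \left(-1055\right) \left(-62\right) \left(-22 + 1 - 9\right) = 65410 \left(-30\right) = -1962300$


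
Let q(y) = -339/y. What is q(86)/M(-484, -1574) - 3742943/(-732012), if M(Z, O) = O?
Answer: 31681743020/6193004523 ≈ 5.1157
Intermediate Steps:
q(86)/M(-484, -1574) - 3742943/(-732012) = -339/86/(-1574) - 3742943/(-732012) = -339*1/86*(-1/1574) - 3742943*(-1/732012) = -339/86*(-1/1574) + 3742943/732012 = 339/135364 + 3742943/732012 = 31681743020/6193004523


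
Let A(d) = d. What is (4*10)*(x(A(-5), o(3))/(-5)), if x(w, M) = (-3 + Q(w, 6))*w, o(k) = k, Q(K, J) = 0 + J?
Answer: 120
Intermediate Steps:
Q(K, J) = J
x(w, M) = 3*w (x(w, M) = (-3 + 6)*w = 3*w)
(4*10)*(x(A(-5), o(3))/(-5)) = (4*10)*((3*(-5))/(-5)) = 40*(-15*(-⅕)) = 40*3 = 120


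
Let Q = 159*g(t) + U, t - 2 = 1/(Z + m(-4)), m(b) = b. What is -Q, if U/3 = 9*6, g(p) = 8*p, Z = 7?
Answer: -3130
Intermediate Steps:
t = 7/3 (t = 2 + 1/(7 - 4) = 2 + 1/3 = 2 + ⅓ = 7/3 ≈ 2.3333)
U = 162 (U = 3*(9*6) = 3*54 = 162)
Q = 3130 (Q = 159*(8*(7/3)) + 162 = 159*(56/3) + 162 = 2968 + 162 = 3130)
-Q = -1*3130 = -3130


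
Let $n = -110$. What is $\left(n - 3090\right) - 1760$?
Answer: $-4960$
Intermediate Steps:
$\left(n - 3090\right) - 1760 = \left(-110 - 3090\right) - 1760 = -3200 - 1760 = -4960$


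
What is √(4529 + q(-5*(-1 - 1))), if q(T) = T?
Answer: √4539 ≈ 67.372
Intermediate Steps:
√(4529 + q(-5*(-1 - 1))) = √(4529 - 5*(-1 - 1)) = √(4529 - 5*(-2)) = √(4529 + 10) = √4539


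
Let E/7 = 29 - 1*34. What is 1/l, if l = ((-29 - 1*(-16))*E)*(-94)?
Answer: -1/42770 ≈ -2.3381e-5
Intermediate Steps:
E = -35 (E = 7*(29 - 1*34) = 7*(29 - 34) = 7*(-5) = -35)
l = -42770 (l = ((-29 - 1*(-16))*(-35))*(-94) = ((-29 + 16)*(-35))*(-94) = -13*(-35)*(-94) = 455*(-94) = -42770)
1/l = 1/(-42770) = -1/42770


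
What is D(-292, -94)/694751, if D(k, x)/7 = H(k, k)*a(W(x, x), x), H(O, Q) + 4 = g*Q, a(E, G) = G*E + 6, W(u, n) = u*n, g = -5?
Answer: -8465250976/694751 ≈ -12185.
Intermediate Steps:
W(u, n) = n*u
a(E, G) = 6 + E*G (a(E, G) = E*G + 6 = 6 + E*G)
H(O, Q) = -4 - 5*Q
D(k, x) = 7*(-4 - 5*k)*(6 + x³) (D(k, x) = 7*((-4 - 5*k)*(6 + (x*x)*x)) = 7*((-4 - 5*k)*(6 + x²*x)) = 7*((-4 - 5*k)*(6 + x³)) = 7*(-4 - 5*k)*(6 + x³))
D(-292, -94)/694751 = (7*(-4 - 5*(-292))*(6 + (-94)³))/694751 = (7*(-4 + 1460)*(6 - 830584))*(1/694751) = (7*1456*(-830578))*(1/694751) = -8465250976*1/694751 = -8465250976/694751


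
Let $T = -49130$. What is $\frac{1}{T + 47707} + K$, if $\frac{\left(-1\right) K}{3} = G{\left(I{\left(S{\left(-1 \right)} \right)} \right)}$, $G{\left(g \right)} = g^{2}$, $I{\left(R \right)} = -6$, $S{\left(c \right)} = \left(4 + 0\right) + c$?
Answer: $- \frac{153685}{1423} \approx -108.0$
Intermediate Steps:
$S{\left(c \right)} = 4 + c$
$K = -108$ ($K = - 3 \left(-6\right)^{2} = \left(-3\right) 36 = -108$)
$\frac{1}{T + 47707} + K = \frac{1}{-49130 + 47707} - 108 = \frac{1}{-1423} - 108 = - \frac{1}{1423} - 108 = - \frac{153685}{1423}$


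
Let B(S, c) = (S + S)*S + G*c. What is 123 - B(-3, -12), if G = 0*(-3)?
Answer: 105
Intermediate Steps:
G = 0
B(S, c) = 2*S² (B(S, c) = (S + S)*S + 0*c = (2*S)*S + 0 = 2*S² + 0 = 2*S²)
123 - B(-3, -12) = 123 - 2*(-3)² = 123 - 2*9 = 123 - 1*18 = 123 - 18 = 105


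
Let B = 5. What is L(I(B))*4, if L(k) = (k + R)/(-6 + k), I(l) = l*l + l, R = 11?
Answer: 41/6 ≈ 6.8333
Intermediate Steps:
I(l) = l + l² (I(l) = l² + l = l + l²)
L(k) = (11 + k)/(-6 + k) (L(k) = (k + 11)/(-6 + k) = (11 + k)/(-6 + k))
L(I(B))*4 = ((11 + 5*(1 + 5))/(-6 + 5*(1 + 5)))*4 = ((11 + 5*6)/(-6 + 5*6))*4 = ((11 + 30)/(-6 + 30))*4 = (41/24)*4 = 41/6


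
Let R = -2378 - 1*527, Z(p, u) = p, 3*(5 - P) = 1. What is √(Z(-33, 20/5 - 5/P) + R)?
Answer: I*√2938 ≈ 54.203*I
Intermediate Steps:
P = 14/3 (P = 5 - ⅓*1 = 5 - ⅓ = 14/3 ≈ 4.6667)
R = -2905 (R = -2378 - 527 = -2905)
√(Z(-33, 20/5 - 5/P) + R) = √(-33 - 2905) = √(-2938) = I*√2938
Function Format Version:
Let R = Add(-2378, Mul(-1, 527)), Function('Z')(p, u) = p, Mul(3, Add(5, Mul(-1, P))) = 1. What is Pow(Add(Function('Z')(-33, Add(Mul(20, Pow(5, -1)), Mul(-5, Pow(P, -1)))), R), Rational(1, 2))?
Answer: Mul(I, Pow(2938, Rational(1, 2))) ≈ Mul(54.203, I)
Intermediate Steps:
P = Rational(14, 3) (P = Add(5, Mul(Rational(-1, 3), 1)) = Add(5, Rational(-1, 3)) = Rational(14, 3) ≈ 4.6667)
R = -2905 (R = Add(-2378, -527) = -2905)
Pow(Add(Function('Z')(-33, Add(Mul(20, Pow(5, -1)), Mul(-5, Pow(P, -1)))), R), Rational(1, 2)) = Pow(Add(-33, -2905), Rational(1, 2)) = Pow(-2938, Rational(1, 2)) = Mul(I, Pow(2938, Rational(1, 2)))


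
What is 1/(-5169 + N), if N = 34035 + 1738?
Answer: 1/30604 ≈ 3.2675e-5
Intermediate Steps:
N = 35773
1/(-5169 + N) = 1/(-5169 + 35773) = 1/30604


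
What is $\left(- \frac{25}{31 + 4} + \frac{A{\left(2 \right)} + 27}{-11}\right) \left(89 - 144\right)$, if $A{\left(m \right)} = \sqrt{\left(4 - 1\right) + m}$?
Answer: $\frac{1220}{7} + 5 \sqrt{5} \approx 185.47$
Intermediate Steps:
$A{\left(m \right)} = \sqrt{3 + m}$
$\left(- \frac{25}{31 + 4} + \frac{A{\left(2 \right)} + 27}{-11}\right) \left(89 - 144\right) = \left(- \frac{25}{31 + 4} + \frac{\sqrt{3 + 2} + 27}{-11}\right) \left(89 - 144\right) = \left(- \frac{25}{35} + \left(\sqrt{5} + 27\right) \left(- \frac{1}{11}\right)\right) \left(-55\right) = \left(\left(-25\right) \frac{1}{35} + \left(27 + \sqrt{5}\right) \left(- \frac{1}{11}\right)\right) \left(-55\right) = \left(- \frac{5}{7} - \left(\frac{27}{11} + \frac{\sqrt{5}}{11}\right)\right) \left(-55\right) = \left(- \frac{244}{77} - \frac{\sqrt{5}}{11}\right) \left(-55\right) = \frac{1220}{7} + 5 \sqrt{5}$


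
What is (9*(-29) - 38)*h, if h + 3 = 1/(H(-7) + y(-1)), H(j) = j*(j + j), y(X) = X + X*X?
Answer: 87607/98 ≈ 893.95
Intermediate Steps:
y(X) = X + X**2
H(j) = 2*j**2 (H(j) = j*(2*j) = 2*j**2)
h = -293/98 (h = -3 + 1/(2*(-7)**2 - (1 - 1)) = -3 + 1/(2*49 - 1*0) = -3 + 1/(98 + 0) = -3 + 1/98 = -293/98 ≈ -2.9898)
(9*(-29) - 38)*h = (9*(-29) - 38)*(-293/98) = (-261 - 38)*(-293/98) = -299*(-293/98) = 87607/98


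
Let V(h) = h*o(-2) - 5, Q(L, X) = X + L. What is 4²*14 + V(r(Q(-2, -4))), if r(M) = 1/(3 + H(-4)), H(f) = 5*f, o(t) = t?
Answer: 3725/17 ≈ 219.12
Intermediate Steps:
Q(L, X) = L + X
r(M) = -1/17 (r(M) = 1/(3 + 5*(-4)) = 1/(3 - 20) = 1/(-17) = -1/17)
V(h) = -5 - 2*h (V(h) = h*(-2) - 5 = -2*h - 5 = -5 - 2*h)
4²*14 + V(r(Q(-2, -4))) = 4²*14 + (-5 - 2*(-1/17)) = 16*14 + (-5 + 2/17) = 224 - 83/17 = 3725/17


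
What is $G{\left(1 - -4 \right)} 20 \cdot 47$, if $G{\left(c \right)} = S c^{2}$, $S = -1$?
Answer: $-23500$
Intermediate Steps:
$G{\left(c \right)} = - c^{2}$
$G{\left(1 - -4 \right)} 20 \cdot 47 = - \left(1 - -4\right)^{2} \cdot 20 \cdot 47 = - \left(1 + 4\right)^{2} \cdot 20 \cdot 47 = - 5^{2} \cdot 20 \cdot 47 = \left(-1\right) 25 \cdot 20 \cdot 47 = \left(-25\right) 20 \cdot 47 = \left(-500\right) 47 = -23500$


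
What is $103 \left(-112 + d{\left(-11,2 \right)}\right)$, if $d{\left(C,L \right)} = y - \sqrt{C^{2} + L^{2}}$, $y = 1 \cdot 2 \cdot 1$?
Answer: $-11330 - 515 \sqrt{5} \approx -12482.0$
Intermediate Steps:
$y = 2$ ($y = 2 \cdot 1 = 2$)
$d{\left(C,L \right)} = 2 - \sqrt{C^{2} + L^{2}}$
$103 \left(-112 + d{\left(-11,2 \right)}\right) = 103 \left(-112 + \left(2 - \sqrt{\left(-11\right)^{2} + 2^{2}}\right)\right) = 103 \left(-112 + \left(2 - \sqrt{121 + 4}\right)\right) = 103 \left(-112 + \left(2 - \sqrt{125}\right)\right) = 103 \left(-112 + \left(2 - 5 \sqrt{5}\right)\right) = 103 \left(-110 - 5 \sqrt{5}\right) = -11330 - 515 \sqrt{5}$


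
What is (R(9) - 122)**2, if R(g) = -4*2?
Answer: 16900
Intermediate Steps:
R(g) = -8
(R(9) - 122)**2 = (-8 - 122)**2 = (-130)**2 = 16900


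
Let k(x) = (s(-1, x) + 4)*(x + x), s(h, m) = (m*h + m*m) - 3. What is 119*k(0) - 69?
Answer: -69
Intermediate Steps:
s(h, m) = -3 + m² + h*m (s(h, m) = (h*m + m²) - 3 = (m² + h*m) - 3 = -3 + m² + h*m)
k(x) = 2*x*(1 + x² - x) (k(x) = ((-3 + x² - x) + 4)*(x + x) = (1 + x² - x)*(2*x) = 2*x*(1 + x² - x))
119*k(0) - 69 = 119*(2*0*(1 + 0² - 1*0)) - 69 = 119*(2*0*(1 + 0 + 0)) - 69 = 119*(2*0*1) - 69 = 119*0 - 69 = 0 - 69 = -69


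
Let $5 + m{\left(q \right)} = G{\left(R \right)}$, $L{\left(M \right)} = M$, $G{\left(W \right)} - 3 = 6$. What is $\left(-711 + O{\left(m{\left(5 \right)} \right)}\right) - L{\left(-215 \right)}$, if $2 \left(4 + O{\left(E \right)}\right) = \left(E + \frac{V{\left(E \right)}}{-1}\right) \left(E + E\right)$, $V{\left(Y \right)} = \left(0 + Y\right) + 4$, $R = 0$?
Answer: $-516$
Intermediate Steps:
$G{\left(W \right)} = 9$ ($G{\left(W \right)} = 3 + 6 = 9$)
$V{\left(Y \right)} = 4 + Y$ ($V{\left(Y \right)} = Y + 4 = 4 + Y$)
$m{\left(q \right)} = 4$ ($m{\left(q \right)} = -5 + 9 = 4$)
$O{\left(E \right)} = -4 - 4 E$ ($O{\left(E \right)} = -4 + \frac{\left(E + \frac{4 + E}{-1}\right) \left(E + E\right)}{2} = -4 + \frac{\left(E + \left(4 + E\right) \left(-1\right)\right) 2 E}{2} = -4 + \frac{\left(E - \left(4 + E\right)\right) 2 E}{2} = -4 + \frac{\left(-4\right) 2 E}{2} = -4 + \frac{\left(-8\right) E}{2} = -4 - 4 E$)
$\left(-711 + O{\left(m{\left(5 \right)} \right)}\right) - L{\left(-215 \right)} = \left(-711 - 20\right) - -215 = \left(-711 - 20\right) + 215 = -731 + 215 = -516$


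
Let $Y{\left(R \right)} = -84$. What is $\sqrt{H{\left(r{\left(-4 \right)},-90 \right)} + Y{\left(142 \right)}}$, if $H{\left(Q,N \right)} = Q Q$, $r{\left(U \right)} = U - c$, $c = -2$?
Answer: $4 i \sqrt{5} \approx 8.9443 i$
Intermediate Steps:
$r{\left(U \right)} = 2 + U$ ($r{\left(U \right)} = U - -2 = U + 2 = 2 + U$)
$H{\left(Q,N \right)} = Q^{2}$
$\sqrt{H{\left(r{\left(-4 \right)},-90 \right)} + Y{\left(142 \right)}} = \sqrt{\left(2 - 4\right)^{2} - 84} = \sqrt{\left(-2\right)^{2} - 84} = \sqrt{4 - 84} = \sqrt{-80} = 4 i \sqrt{5}$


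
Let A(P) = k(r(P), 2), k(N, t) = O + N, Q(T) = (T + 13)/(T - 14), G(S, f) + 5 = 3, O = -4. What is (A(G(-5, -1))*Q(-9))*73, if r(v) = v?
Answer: 1752/23 ≈ 76.174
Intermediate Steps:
G(S, f) = -2 (G(S, f) = -5 + 3 = -2)
Q(T) = (13 + T)/(-14 + T)
k(N, t) = -4 + N
A(P) = -4 + P
(A(G(-5, -1))*Q(-9))*73 = ((-4 - 2)*((13 - 9)/(-14 - 9)))*73 = -6*4/(-23)*73 = -(-6)*4/23*73 = -6*(-4/23)*73 = (24/23)*73 = 1752/23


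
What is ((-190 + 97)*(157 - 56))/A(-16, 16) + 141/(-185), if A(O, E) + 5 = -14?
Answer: 1735026/3515 ≈ 493.61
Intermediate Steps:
A(O, E) = -19 (A(O, E) = -5 - 14 = -19)
((-190 + 97)*(157 - 56))/A(-16, 16) + 141/(-185) = ((-190 + 97)*(157 - 56))/(-19) + 141/(-185) = -93*101*(-1/19) + 141*(-1/185) = -9393*(-1/19) - 141/185 = 9393/19 - 141/185 = 1735026/3515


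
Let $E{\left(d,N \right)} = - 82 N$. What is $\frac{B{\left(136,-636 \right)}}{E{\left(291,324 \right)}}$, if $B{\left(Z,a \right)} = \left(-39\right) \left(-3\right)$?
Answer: $- \frac{13}{2952} \approx -0.0044038$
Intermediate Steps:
$B{\left(Z,a \right)} = 117$
$\frac{B{\left(136,-636 \right)}}{E{\left(291,324 \right)}} = \frac{117}{\left(-82\right) 324} = \frac{117}{-26568} = 117 \left(- \frac{1}{26568}\right) = - \frac{13}{2952}$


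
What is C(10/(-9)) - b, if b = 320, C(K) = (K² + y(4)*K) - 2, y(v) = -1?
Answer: -25892/81 ≈ -319.65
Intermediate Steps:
C(K) = -2 + K² - K (C(K) = (K² - K) - 2 = -2 + K² - K)
C(10/(-9)) - b = (-2 + (10/(-9))² - 10/(-9)) - 1*320 = (-2 + (10*(-⅑))² - 10*(-1)/9) - 320 = (-2 + (-10/9)² - 1*(-10/9)) - 320 = (-2 + 100/81 + 10/9) - 320 = 28/81 - 320 = -25892/81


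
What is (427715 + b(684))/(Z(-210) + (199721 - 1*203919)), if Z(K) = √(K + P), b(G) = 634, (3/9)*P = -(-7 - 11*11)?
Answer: -899104551/8811515 - 428349*√174/17623030 ≈ -102.36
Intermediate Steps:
P = 384 (P = 3*(-(-7 - 11*11)) = 3*(-(-7 - 121)) = 3*(-1*(-128)) = 3*128 = 384)
Z(K) = √(384 + K) (Z(K) = √(K + 384) = √(384 + K))
(427715 + b(684))/(Z(-210) + (199721 - 1*203919)) = (427715 + 634)/(√(384 - 210) + (199721 - 1*203919)) = 428349/(√174 + (199721 - 203919)) = 428349/(√174 - 4198) = 428349/(-4198 + √174)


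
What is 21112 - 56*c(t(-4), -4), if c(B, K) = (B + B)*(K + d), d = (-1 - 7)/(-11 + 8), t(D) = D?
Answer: 61544/3 ≈ 20515.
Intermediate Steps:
d = 8/3 (d = -8/(-3) = -8*(-⅓) = 8/3 ≈ 2.6667)
c(B, K) = 2*B*(8/3 + K) (c(B, K) = (B + B)*(K + 8/3) = (2*B)*(8/3 + K) = 2*B*(8/3 + K))
21112 - 56*c(t(-4), -4) = 21112 - 112*(-4)*(8 + 3*(-4))/3 = 21112 - 112*(-4)*(8 - 12)/3 = 21112 - 112*(-4)*(-4)/3 = 21112 - 56*32/3 = 21112 - 1792/3 = 61544/3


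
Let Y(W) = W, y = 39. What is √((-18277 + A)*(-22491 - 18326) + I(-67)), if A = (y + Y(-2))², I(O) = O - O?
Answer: 98*√71859 ≈ 26270.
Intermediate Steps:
I(O) = 0
A = 1369 (A = (39 - 2)² = 37² = 1369)
√((-18277 + A)*(-22491 - 18326) + I(-67)) = √((-18277 + 1369)*(-22491 - 18326) + 0) = √(-16908*(-40817) + 0) = √(690133836 + 0) = √690133836 = 98*√71859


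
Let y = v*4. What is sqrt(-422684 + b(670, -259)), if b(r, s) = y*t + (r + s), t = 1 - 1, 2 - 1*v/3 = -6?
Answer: I*sqrt(422273) ≈ 649.83*I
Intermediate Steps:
v = 24 (v = 6 - 3*(-6) = 6 + 18 = 24)
t = 0
y = 96 (y = 24*4 = 96)
b(r, s) = r + s (b(r, s) = 96*0 + (r + s) = 0 + (r + s) = r + s)
sqrt(-422684 + b(670, -259)) = sqrt(-422684 + (670 - 259)) = sqrt(-422684 + 411) = sqrt(-422273) = I*sqrt(422273)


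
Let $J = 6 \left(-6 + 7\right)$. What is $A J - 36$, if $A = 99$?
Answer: $558$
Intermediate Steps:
$J = 6$ ($J = 6 \cdot 1 = 6$)
$A J - 36 = 99 \cdot 6 - 36 = 594 - 36 = 558$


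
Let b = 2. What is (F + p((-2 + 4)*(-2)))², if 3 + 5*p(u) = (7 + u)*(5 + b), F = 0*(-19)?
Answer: 324/25 ≈ 12.960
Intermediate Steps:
F = 0
p(u) = 46/5 + 7*u/5 (p(u) = -⅗ + ((7 + u)*(5 + 2))/5 = -⅗ + ((7 + u)*7)/5 = -⅗ + (49 + 7*u)/5 = -⅗ + (49/5 + 7*u/5) = 46/5 + 7*u/5)
(F + p((-2 + 4)*(-2)))² = (0 + (46/5 + 7*((-2 + 4)*(-2))/5))² = (0 + (46/5 + 7*(2*(-2))/5))² = (0 + (46/5 + (7/5)*(-4)))² = (0 + (46/5 - 28/5))² = (0 + 18/5)² = (18/5)² = 324/25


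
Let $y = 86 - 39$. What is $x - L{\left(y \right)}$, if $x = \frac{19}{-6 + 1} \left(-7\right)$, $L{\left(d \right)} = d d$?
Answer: $- \frac{10912}{5} \approx -2182.4$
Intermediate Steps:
$y = 47$ ($y = 86 - 39 = 47$)
$L{\left(d \right)} = d^{2}$
$x = \frac{133}{5}$ ($x = \frac{19}{-5} \left(-7\right) = 19 \left(- \frac{1}{5}\right) \left(-7\right) = \left(- \frac{19}{5}\right) \left(-7\right) = \frac{133}{5} \approx 26.6$)
$x - L{\left(y \right)} = \frac{133}{5} - 47^{2} = \frac{133}{5} - 2209 = - \frac{10912}{5}$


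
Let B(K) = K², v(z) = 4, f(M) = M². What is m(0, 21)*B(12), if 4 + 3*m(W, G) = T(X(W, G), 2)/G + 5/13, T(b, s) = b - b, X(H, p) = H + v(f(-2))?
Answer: -2256/13 ≈ -173.54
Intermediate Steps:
X(H, p) = 4 + H (X(H, p) = H + 4 = 4 + H)
T(b, s) = 0
m(W, G) = -47/39 (m(W, G) = -4/3 + (0/G + 5/13)/3 = -4/3 + (0 + 5*(1/13))/3 = -4/3 + (0 + 5/13)/3 = -4/3 + (⅓)*(5/13) = -4/3 + 5/39 = -47/39)
m(0, 21)*B(12) = -47/39*12² = -47/39*144 = -2256/13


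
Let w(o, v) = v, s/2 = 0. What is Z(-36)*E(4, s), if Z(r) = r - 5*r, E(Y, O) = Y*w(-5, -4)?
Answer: -2304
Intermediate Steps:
s = 0 (s = 2*0 = 0)
E(Y, O) = -4*Y (E(Y, O) = Y*(-4) = -4*Y)
Z(r) = -4*r
Z(-36)*E(4, s) = (-4*(-36))*(-4*4) = 144*(-16) = -2304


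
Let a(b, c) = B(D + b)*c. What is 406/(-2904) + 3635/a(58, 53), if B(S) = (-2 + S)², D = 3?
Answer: -32174059/267883836 ≈ -0.12010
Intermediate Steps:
a(b, c) = c*(1 + b)² (a(b, c) = (-2 + (3 + b))²*c = (1 + b)²*c = c*(1 + b)²)
406/(-2904) + 3635/a(58, 53) = 406/(-2904) + 3635/((53*(1 + 58)²)) = 406*(-1/2904) + 3635/((53*59²)) = -203/1452 + 3635/((53*3481)) = -203/1452 + 3635/184493 = -32174059/267883836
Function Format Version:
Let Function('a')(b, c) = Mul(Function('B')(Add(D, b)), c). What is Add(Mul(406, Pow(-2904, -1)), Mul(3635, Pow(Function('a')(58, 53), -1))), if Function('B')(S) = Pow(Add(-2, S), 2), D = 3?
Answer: Rational(-32174059, 267883836) ≈ -0.12010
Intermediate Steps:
Function('a')(b, c) = Mul(c, Pow(Add(1, b), 2)) (Function('a')(b, c) = Mul(Pow(Add(-2, Add(3, b)), 2), c) = Mul(Pow(Add(1, b), 2), c) = Mul(c, Pow(Add(1, b), 2)))
Add(Mul(406, Pow(-2904, -1)), Mul(3635, Pow(Function('a')(58, 53), -1))) = Add(Mul(406, Pow(-2904, -1)), Mul(3635, Pow(Mul(53, Pow(Add(1, 58), 2)), -1))) = Add(Mul(406, Rational(-1, 2904)), Mul(3635, Pow(Mul(53, Pow(59, 2)), -1))) = Add(Rational(-203, 1452), Mul(3635, Pow(Mul(53, 3481), -1))) = Add(Rational(-203, 1452), Mul(3635, Pow(184493, -1))) = Add(Rational(-203, 1452), Mul(3635, Rational(1, 184493))) = Add(Rational(-203, 1452), Rational(3635, 184493)) = Rational(-32174059, 267883836)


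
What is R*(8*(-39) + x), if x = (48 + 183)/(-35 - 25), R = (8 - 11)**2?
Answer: -56853/20 ≈ -2842.6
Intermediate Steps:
R = 9 (R = (-3)**2 = 9)
x = -77/20 (x = 231/(-60) = 231*(-1/60) = -77/20 ≈ -3.8500)
R*(8*(-39) + x) = 9*(8*(-39) - 77/20) = 9*(-312 - 77/20) = 9*(-6317/20) = -56853/20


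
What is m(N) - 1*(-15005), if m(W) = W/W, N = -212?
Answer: 15006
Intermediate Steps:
m(W) = 1
m(N) - 1*(-15005) = 1 - 1*(-15005) = 1 + 15005 = 15006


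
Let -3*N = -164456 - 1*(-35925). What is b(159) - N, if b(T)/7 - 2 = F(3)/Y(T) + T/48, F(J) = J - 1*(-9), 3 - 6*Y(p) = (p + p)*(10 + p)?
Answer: -1752668867/40944 ≈ -42807.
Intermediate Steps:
Y(p) = ½ - p*(10 + p)/3 (Y(p) = ½ - (p + p)*(10 + p)/6 = ½ - 2*p*(10 + p)/6 = ½ - p*(10 + p)/3)
F(J) = 9 + J (F(J) = J + 9 = 9 + J)
N = 128531/3 (N = -(-164456 - 1*(-35925))/3 = -(-164456 + 35925)/3 = -⅓*(-128531) = 128531/3 ≈ 42844.)
b(T) = 14 + 84/(½ - 10*T/3 - T²/3) + 7*T/48 (b(T) = 14 + 7*((9 + 3)/(½ - 10*T/3 - T²/3) + T/48) = 14 + 7*(12/(½ - 10*T/3 - T²/3) + T*(1/48)) = 14 + 7*(12/(½ - 10*T/3 - T²/3) + T/48) = 14 + (84/(½ - 10*T/3 - T²/3) + 7*T/48) = 14 + 84/(½ - 10*T/3 - T²/3) + 7*T/48)
b(159) - N = 7*(-3744 + 2*159³ + 212*159² + 1917*159)/(48*(-3 + 2*159² + 20*159)) - 1*128531/3 = 7*(-3744 + 2*4019679 + 212*25281 + 304803)/(48*(-3 + 2*25281 + 3180)) - 128531/3 = 7*(-3744 + 8039358 + 5359572 + 304803)/(48*(-3 + 50562 + 3180)) - 128531/3 = (7/48)*13699989/53739 - 128531/3 = (7/48)*(1/53739)*13699989 - 128531/3 = 507407/13648 - 128531/3 = -1752668867/40944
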